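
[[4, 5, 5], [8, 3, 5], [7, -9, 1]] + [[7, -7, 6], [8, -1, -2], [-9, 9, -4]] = [[11, -2, 11], [16, 2, 3], [-2, 0, -3]]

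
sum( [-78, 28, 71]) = (-78) + 28 + 71
= 21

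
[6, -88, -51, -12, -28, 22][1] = -88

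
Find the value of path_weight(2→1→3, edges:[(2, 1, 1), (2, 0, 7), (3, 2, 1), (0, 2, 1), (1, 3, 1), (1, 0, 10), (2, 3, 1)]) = w(2→1)=1 + w(1→3)=1
= 2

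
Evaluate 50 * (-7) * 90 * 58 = -1827000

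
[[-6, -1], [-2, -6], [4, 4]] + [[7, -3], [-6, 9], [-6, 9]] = [[1, -4], [-8, 3], [-2, 13]]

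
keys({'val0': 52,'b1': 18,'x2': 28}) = ['val0', 'b1', 'x2']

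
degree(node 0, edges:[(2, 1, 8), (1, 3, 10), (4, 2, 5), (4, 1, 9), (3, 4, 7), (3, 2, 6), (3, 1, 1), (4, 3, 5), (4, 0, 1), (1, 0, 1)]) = 2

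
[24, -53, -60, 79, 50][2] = -60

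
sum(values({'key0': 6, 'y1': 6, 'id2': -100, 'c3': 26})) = 6 + 6 + (-100) + 26
= -62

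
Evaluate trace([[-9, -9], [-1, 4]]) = -5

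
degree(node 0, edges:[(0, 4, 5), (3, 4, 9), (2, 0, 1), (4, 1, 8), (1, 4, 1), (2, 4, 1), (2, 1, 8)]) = incident: (0,4), (2,0)
= 2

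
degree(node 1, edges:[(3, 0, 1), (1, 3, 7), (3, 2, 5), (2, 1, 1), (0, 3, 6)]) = 2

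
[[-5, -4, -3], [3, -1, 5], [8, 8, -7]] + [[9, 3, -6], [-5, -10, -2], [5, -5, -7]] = [[4, -1, -9], [-2, -11, 3], [13, 3, -14]]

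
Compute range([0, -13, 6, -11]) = 19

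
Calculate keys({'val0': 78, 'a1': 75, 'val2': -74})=['val0', 'a1', 'val2']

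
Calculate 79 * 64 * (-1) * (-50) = 252800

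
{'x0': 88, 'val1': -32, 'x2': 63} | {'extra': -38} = {'x0': 88, 'val1': -32, 'x2': 63, 'extra': -38}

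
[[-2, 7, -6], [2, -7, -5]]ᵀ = [[-2, 2], [7, -7], [-6, -5]]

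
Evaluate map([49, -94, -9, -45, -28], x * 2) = [98, -188, -18, -90, -56]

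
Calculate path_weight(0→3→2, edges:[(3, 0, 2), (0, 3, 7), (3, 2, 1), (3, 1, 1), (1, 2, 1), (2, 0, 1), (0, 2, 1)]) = w(0→3)=7 + w(3→2)=1
= 8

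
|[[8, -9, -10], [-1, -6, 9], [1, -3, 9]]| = -468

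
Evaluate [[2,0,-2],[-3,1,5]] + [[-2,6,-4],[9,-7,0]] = [[0, 6, -6], [6, -6, 5]]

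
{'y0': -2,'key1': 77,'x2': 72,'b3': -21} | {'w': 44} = {'y0': -2, 'key1': 77, 'x2': 72, 'b3': -21, 'w': 44}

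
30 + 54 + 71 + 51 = 206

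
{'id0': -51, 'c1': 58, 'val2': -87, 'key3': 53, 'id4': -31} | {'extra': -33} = {'id0': -51, 'c1': 58, 'val2': -87, 'key3': 53, 'id4': -31, 'extra': -33}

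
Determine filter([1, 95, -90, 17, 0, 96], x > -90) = keep x where x > -90: 1✓, 95✓, -90✗, 17✓, 0✓, 96✓
= [1, 95, 17, 0, 96]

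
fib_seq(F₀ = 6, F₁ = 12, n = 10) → [6, 12, 18, 30, 48, 78, 126, 204, 330, 534]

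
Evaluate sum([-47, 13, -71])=-105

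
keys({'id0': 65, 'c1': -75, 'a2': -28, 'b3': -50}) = ['id0', 'c1', 'a2', 'b3']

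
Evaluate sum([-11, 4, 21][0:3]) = 14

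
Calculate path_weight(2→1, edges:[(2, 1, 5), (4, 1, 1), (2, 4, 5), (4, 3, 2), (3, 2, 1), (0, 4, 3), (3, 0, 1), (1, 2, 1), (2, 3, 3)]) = 5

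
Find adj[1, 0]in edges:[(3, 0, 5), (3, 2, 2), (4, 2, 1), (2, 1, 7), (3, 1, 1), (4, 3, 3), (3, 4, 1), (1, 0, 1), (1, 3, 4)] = 1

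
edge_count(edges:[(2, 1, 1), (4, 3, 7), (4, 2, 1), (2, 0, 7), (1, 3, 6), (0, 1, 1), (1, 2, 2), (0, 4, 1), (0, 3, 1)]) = 9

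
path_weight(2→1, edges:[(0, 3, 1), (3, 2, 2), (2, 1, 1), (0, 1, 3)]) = 1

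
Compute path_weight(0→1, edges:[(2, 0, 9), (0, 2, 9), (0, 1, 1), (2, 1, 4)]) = w(0→1)=1
= 1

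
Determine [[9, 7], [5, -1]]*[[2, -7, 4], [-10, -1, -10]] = C[0][0] = (9)*(2) + (7)*(-10) = -52
C[0][1] = (9)*(-7) + (7)*(-1) = -70
C[0][2] = (9)*(4) + (7)*(-10) = -34
C[1][0] = (5)*(2) + (-1)*(-10) = 20
C[1][1] = (5)*(-7) + (-1)*(-1) = -34
C[1][2] = (5)*(4) + (-1)*(-10) = 30
= [[-52, -70, -34], [20, -34, 30]]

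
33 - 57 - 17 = -41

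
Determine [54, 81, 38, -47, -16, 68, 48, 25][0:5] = [54, 81, 38, -47, -16]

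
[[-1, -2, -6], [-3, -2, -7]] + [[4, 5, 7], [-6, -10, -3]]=[[3, 3, 1], [-9, -12, -10]]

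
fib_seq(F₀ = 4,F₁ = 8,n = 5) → F_2 = F_1 + F_0 = 12
F_3 = F_2 + F_1 = 20
F_4 = F_3 + F_2 = 32
= [4, 8, 12, 20, 32]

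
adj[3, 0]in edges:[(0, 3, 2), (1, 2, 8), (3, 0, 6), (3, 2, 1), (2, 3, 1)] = 6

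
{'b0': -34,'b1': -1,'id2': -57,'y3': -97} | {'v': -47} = {'b0': -34, 'b1': -1, 'id2': -57, 'y3': -97, 'v': -47}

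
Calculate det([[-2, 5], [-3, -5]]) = (-2)*(-5) - (5)*(-3)
= 25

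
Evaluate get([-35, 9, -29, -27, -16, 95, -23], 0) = -35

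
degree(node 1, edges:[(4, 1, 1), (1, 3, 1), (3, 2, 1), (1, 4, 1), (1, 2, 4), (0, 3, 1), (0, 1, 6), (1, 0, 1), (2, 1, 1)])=7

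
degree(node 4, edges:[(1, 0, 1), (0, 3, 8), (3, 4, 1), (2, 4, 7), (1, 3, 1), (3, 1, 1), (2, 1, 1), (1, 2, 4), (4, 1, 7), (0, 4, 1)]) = incident: (3,4), (2,4), (4,1), (0,4)
= 4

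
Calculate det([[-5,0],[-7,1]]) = (-5)*(1) - (0)*(-7)
= -5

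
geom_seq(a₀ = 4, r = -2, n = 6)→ a_0 = 4*(-2)^0 = 4
a_1 = 4*(-2)^1 = -8
a_2 = 4*(-2)^2 = 16
...
= [4, -8, 16, -32, 64, -128]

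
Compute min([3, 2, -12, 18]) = -12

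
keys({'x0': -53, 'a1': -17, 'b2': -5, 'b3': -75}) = ['x0', 'a1', 'b2', 'b3']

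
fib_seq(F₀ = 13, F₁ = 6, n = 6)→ F_2 = F_1 + F_0 = 19
F_3 = F_2 + F_1 = 25
F_4 = F_3 + F_2 = 44
...
= [13, 6, 19, 25, 44, 69]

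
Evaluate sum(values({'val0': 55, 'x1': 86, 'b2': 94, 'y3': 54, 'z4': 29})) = 318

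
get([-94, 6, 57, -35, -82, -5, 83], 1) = 6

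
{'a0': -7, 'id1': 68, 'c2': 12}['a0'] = -7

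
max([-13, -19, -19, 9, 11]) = 11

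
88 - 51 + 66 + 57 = 160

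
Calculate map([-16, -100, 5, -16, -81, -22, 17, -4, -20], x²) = (-16)²=256, (-100)²=10000, (5)²=25, (-16)²=256, (-81)²=6561, (-22)²=484, (17)²=289, (-4)²=16, (-20)²=400
= [256, 10000, 25, 256, 6561, 484, 289, 16, 400]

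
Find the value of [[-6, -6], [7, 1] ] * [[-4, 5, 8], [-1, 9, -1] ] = [[30, -84, -42], [-29, 44, 55]]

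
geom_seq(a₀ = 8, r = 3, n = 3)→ a_0 = 8*3^0 = 8
a_1 = 8*3^1 = 24
a_2 = 8*3^2 = 72
= [8, 24, 72]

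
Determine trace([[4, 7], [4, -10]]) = diagonal: 4 + (-10)
= -6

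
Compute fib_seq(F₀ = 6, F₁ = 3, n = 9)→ F_2 = F_1 + F_0 = 9
F_3 = F_2 + F_1 = 12
F_4 = F_3 + F_2 = 21
...
= [6, 3, 9, 12, 21, 33, 54, 87, 141]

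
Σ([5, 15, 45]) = 5 + 15 + 45
= 65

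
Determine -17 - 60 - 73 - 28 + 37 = -141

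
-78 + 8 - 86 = -156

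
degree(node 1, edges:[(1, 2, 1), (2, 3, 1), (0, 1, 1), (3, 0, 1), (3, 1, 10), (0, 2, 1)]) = 3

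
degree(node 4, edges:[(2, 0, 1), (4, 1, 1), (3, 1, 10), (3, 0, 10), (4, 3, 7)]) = incident: (4,1), (4,3)
= 2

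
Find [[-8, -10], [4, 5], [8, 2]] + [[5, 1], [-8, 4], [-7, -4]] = [[-3, -9], [-4, 9], [1, -2]]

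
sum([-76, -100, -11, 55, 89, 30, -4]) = (-76) + (-100) + (-11) + 55 + 89 + 30 + (-4)
= -17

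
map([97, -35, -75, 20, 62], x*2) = 97*2=194, -35*2=-70, -75*2=-150, 20*2=40, 62*2=124
= [194, -70, -150, 40, 124]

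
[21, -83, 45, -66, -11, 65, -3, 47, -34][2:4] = [45, -66]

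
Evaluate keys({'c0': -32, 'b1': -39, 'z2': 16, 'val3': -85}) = ['c0', 'b1', 'z2', 'val3']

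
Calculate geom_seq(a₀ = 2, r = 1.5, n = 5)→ a_0 = 2*1.5^0 = 2.0
a_1 = 2*1.5^1 = 3.0
a_2 = 2*1.5^2 = 4.5
...
= [2.0, 3.0, 4.5, 6.75, 10.125]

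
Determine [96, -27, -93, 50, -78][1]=-27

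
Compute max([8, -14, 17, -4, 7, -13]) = 17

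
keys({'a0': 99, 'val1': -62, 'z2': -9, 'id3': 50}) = ['a0', 'val1', 'z2', 'id3']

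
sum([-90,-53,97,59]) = 13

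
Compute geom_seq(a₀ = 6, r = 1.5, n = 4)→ a_0 = 6*1.5^0 = 6.0
a_1 = 6*1.5^1 = 9.0
a_2 = 6*1.5^2 = 13.5
...
= [6.0, 9.0, 13.5, 20.25]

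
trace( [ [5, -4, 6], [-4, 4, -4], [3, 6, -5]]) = 4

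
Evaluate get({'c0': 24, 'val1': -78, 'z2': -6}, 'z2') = -6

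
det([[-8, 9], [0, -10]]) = (-8)*(-10) - (9)*(0)
= 80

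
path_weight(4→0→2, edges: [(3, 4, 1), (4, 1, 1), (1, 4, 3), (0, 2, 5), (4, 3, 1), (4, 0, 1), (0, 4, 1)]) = w(4→0)=1 + w(0→2)=5
= 6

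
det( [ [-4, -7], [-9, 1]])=(-4)*(1) - (-7)*(-9)
= -67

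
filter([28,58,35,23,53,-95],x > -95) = keep x where x > -95: 28✓, 58✓, 35✓, 23✓, 53✓, -95✗
= [28, 58, 35, 23, 53]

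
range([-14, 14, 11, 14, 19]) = 33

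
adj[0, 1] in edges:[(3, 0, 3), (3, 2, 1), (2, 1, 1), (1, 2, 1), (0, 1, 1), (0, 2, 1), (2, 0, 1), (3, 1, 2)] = 1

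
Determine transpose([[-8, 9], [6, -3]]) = [[-8, 6], [9, -3]]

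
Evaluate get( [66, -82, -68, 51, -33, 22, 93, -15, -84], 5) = 22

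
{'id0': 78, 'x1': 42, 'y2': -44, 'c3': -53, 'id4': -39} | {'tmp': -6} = {'id0': 78, 'x1': 42, 'y2': -44, 'c3': -53, 'id4': -39, 'tmp': -6}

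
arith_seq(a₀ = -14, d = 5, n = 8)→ [-14, -9, -4, 1, 6, 11, 16, 21]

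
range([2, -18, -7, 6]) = 24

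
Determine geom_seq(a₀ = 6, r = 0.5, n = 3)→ [6.0, 3.0, 1.5]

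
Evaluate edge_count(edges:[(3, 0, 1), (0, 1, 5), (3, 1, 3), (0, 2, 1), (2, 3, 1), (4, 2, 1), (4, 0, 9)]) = 7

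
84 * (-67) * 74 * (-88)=36649536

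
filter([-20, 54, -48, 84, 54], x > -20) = keep x where x > -20: -20✗, 54✓, -48✗, 84✓, 54✓
= [54, 84, 54]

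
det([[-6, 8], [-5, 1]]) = 34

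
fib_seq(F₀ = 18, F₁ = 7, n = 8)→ [18, 7, 25, 32, 57, 89, 146, 235]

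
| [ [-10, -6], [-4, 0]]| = (-10)*(0) - (-6)*(-4)
= -24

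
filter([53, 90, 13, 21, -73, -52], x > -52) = [53, 90, 13, 21]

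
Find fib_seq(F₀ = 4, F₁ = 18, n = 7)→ F_2 = F_1 + F_0 = 22
F_3 = F_2 + F_1 = 40
F_4 = F_3 + F_2 = 62
...
= [4, 18, 22, 40, 62, 102, 164]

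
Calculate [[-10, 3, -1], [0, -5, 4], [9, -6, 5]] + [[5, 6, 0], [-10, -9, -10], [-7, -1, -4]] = [[-5, 9, -1], [-10, -14, -6], [2, -7, 1]]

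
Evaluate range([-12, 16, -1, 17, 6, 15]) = 29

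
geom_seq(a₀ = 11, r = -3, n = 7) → [11, -33, 99, -297, 891, -2673, 8019]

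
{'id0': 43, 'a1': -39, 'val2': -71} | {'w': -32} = {'id0': 43, 'a1': -39, 'val2': -71, 'w': -32}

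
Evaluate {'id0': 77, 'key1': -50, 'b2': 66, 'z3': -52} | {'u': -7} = {'id0': 77, 'key1': -50, 'b2': 66, 'z3': -52, 'u': -7}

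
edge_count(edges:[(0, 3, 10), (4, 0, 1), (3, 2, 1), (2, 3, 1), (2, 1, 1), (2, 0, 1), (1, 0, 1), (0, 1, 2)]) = 8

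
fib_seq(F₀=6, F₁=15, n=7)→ [6, 15, 21, 36, 57, 93, 150]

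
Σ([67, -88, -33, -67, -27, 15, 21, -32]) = -144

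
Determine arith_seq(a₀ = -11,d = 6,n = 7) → [-11, -5, 1, 7, 13, 19, 25]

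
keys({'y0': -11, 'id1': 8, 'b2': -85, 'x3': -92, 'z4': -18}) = ['y0', 'id1', 'b2', 'x3', 'z4']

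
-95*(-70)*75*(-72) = -35910000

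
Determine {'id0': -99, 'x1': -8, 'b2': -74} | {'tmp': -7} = {'id0': -99, 'x1': -8, 'b2': -74, 'tmp': -7}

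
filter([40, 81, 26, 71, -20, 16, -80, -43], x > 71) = [81]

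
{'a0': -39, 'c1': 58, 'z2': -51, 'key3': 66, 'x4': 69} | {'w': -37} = {'a0': -39, 'c1': 58, 'z2': -51, 'key3': 66, 'x4': 69, 'w': -37}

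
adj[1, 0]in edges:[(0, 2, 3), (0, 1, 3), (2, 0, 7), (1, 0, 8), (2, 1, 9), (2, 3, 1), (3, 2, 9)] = 8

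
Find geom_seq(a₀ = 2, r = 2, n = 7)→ a_0 = 2*2^0 = 2
a_1 = 2*2^1 = 4
a_2 = 2*2^2 = 8
...
= [2, 4, 8, 16, 32, 64, 128]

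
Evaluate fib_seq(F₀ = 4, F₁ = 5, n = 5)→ F_2 = F_1 + F_0 = 9
F_3 = F_2 + F_1 = 14
F_4 = F_3 + F_2 = 23
= [4, 5, 9, 14, 23]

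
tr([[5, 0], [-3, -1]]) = diagonal: 5 + (-1)
= 4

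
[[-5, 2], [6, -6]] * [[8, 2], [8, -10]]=C[0][0] = (-5)*(8) + (2)*(8) = -24
C[0][1] = (-5)*(2) + (2)*(-10) = -30
C[1][0] = (6)*(8) + (-6)*(8) = 0
C[1][1] = (6)*(2) + (-6)*(-10) = 72
= [[-24, -30], [0, 72]]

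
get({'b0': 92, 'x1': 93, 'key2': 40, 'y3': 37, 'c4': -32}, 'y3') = 37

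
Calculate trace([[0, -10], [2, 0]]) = diagonal: 0 + 0
= 0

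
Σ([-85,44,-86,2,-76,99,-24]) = (-85) + 44 + (-86) + 2 + (-76) + 99 + (-24)
= -126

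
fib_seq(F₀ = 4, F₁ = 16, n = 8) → [4, 16, 20, 36, 56, 92, 148, 240]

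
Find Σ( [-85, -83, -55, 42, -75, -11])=-267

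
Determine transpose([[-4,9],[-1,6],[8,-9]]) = [[-4, -1, 8], [9, 6, -9]]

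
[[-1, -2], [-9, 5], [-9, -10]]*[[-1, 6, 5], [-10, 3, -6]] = C[0][0] = (-1)*(-1) + (-2)*(-10) = 21
C[0][1] = (-1)*(6) + (-2)*(3) = -12
C[0][2] = (-1)*(5) + (-2)*(-6) = 7
C[1][0] = (-9)*(-1) + (5)*(-10) = -41
C[1][1] = (-9)*(6) + (5)*(3) = -39
C[1][2] = (-9)*(5) + (5)*(-6) = -75
... (3 more cells)
= [[21, -12, 7], [-41, -39, -75], [109, -84, 15]]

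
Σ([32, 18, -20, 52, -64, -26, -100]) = -108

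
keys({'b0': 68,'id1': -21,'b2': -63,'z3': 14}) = ['b0', 'id1', 'b2', 'z3']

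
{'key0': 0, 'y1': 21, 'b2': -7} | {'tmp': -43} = {'key0': 0, 'y1': 21, 'b2': -7, 'tmp': -43}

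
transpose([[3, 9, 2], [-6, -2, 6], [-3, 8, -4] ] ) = [[3, -6, -3], [9, -2, 8], [2, 6, -4]]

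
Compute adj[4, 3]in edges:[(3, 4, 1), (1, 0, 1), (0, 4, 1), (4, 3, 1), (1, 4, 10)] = 1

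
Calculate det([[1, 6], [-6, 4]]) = 40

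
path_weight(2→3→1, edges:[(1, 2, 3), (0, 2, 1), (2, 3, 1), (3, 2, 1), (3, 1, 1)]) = 2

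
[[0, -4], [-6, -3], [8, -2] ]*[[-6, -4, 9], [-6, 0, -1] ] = [[24, 0, 4], [54, 24, -51], [-36, -32, 74]]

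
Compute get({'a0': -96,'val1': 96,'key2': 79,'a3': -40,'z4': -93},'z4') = -93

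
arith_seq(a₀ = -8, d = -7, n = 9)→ [-8, -15, -22, -29, -36, -43, -50, -57, -64]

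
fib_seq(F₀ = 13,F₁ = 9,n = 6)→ [13, 9, 22, 31, 53, 84]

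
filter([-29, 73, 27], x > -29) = keep x where x > -29: -29✗, 73✓, 27✓
= [73, 27]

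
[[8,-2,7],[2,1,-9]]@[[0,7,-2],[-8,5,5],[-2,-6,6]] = [[2, 4, 16], [10, 73, -53]]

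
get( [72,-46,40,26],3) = 26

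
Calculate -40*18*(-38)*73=1997280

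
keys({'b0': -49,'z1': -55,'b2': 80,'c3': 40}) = ['b0', 'z1', 'b2', 'c3']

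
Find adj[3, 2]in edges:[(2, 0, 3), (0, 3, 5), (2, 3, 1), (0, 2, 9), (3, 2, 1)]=1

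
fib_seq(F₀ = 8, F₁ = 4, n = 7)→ [8, 4, 12, 16, 28, 44, 72]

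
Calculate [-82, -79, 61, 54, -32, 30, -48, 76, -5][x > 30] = [61, 54, 76]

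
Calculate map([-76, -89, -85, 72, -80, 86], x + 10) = -76+10=-66, -89+10=-79, -85+10=-75, 72+10=82, -80+10=-70, 86+10=96
= [-66, -79, -75, 82, -70, 96]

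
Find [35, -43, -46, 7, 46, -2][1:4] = [-43, -46, 7]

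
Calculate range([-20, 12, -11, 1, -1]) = 32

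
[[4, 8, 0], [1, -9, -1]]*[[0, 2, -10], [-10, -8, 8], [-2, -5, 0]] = [[-80, -56, 24], [92, 79, -82]]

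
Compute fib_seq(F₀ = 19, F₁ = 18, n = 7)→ [19, 18, 37, 55, 92, 147, 239]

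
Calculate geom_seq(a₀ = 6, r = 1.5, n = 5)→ a_0 = 6*1.5^0 = 6.0
a_1 = 6*1.5^1 = 9.0
a_2 = 6*1.5^2 = 13.5
...
= [6.0, 9.0, 13.5, 20.25, 30.375]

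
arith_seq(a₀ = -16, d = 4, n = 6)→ [-16, -12, -8, -4, 0, 4]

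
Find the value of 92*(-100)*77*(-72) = 51004800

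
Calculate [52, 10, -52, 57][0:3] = [52, 10, -52]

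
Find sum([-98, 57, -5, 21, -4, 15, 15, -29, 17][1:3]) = slice → [57, -5]
57 + (-5)
= 52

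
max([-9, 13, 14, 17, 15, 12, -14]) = 17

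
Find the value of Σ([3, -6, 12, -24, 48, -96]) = 3 + -6 + 12 + -24 + 48 + -96
= -63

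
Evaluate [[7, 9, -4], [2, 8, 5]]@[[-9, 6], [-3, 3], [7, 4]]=[[-118, 53], [-7, 56]]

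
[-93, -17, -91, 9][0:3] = [-93, -17, -91]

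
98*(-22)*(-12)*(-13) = -336336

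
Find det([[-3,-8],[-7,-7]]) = -35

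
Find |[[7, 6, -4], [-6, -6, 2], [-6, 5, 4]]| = (1)*(7)*det([[-6, 2], [5, 4]]) + (-1)*(6)*det([[-6, 2], [-6, 4]]) + (1)*(-4)*det([[-6, -6], [-6, 5]])
= -238 + 72 + 264
= 98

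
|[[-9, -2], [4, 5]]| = (-9)*(5) - (-2)*(4)
= -37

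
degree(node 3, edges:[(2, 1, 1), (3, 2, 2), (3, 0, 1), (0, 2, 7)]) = incident: (3,2), (3,0)
= 2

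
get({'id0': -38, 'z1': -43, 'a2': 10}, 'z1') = -43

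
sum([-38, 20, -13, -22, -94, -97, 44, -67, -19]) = (-38) + 20 + (-13) + (-22) + (-94) + (-97) + 44 + (-67) + (-19)
= -286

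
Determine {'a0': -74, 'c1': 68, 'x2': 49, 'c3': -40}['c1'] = 68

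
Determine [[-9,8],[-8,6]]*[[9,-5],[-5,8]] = C[0][0] = (-9)*(9) + (8)*(-5) = -121
C[0][1] = (-9)*(-5) + (8)*(8) = 109
C[1][0] = (-8)*(9) + (6)*(-5) = -102
C[1][1] = (-8)*(-5) + (6)*(8) = 88
= [[-121, 109], [-102, 88]]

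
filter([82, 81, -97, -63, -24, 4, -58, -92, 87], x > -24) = [82, 81, 4, 87]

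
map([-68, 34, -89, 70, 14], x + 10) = -68+10=-58, 34+10=44, -89+10=-79, 70+10=80, 14+10=24
= [-58, 44, -79, 80, 24]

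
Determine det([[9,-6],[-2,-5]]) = -57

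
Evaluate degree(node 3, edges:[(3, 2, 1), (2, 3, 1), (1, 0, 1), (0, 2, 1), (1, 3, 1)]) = incident: (3,2), (2,3), (1,3)
= 3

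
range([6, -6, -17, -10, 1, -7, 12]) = 29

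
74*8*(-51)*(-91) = 2747472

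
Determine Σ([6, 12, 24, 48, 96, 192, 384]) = 6 + 12 + 24 + 48 + 96 + 192 + 384
= 762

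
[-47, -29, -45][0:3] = [-47, -29, -45]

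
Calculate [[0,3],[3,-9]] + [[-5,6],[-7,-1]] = [[-5, 9], [-4, -10]]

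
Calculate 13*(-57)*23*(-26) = 443118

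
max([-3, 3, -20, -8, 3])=3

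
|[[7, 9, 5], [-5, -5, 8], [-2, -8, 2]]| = 474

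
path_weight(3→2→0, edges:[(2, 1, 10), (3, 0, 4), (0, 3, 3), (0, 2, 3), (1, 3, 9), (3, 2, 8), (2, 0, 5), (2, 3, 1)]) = 13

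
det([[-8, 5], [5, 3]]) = -49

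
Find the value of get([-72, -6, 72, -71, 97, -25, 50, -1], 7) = -1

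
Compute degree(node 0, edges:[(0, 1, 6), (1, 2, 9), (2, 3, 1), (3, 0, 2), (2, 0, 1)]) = incident: (0,1), (3,0), (2,0)
= 3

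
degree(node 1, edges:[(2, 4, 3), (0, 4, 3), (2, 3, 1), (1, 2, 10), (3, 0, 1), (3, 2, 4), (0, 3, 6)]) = 1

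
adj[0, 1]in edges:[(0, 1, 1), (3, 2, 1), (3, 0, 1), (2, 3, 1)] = 1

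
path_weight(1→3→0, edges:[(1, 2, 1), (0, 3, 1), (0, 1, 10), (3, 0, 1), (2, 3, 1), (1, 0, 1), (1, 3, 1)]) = 2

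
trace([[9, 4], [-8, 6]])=15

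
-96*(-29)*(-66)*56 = -10289664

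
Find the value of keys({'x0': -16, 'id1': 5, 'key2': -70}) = ['x0', 'id1', 'key2']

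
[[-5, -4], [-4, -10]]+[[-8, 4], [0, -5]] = [[-13, 0], [-4, -15]]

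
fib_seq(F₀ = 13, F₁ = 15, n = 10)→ [13, 15, 28, 43, 71, 114, 185, 299, 484, 783]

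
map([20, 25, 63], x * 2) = 20*2=40, 25*2=50, 63*2=126
= [40, 50, 126]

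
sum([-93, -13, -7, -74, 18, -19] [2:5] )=-63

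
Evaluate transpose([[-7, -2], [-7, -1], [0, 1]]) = [[-7, -7, 0], [-2, -1, 1]]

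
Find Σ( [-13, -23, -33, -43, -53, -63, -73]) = (-13) + (-23) + (-33) + (-43) + (-53) + (-63) + (-73)
= -301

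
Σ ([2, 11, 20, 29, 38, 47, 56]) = 203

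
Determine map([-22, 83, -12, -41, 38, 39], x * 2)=-22*2=-44, 83*2=166, -12*2=-24, -41*2=-82, 38*2=76, 39*2=78
= [-44, 166, -24, -82, 76, 78]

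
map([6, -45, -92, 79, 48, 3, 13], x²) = (6)²=36, (-45)²=2025, (-92)²=8464, (79)²=6241, (48)²=2304, (3)²=9, (13)²=169
= [36, 2025, 8464, 6241, 2304, 9, 169]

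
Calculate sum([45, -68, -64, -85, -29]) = -201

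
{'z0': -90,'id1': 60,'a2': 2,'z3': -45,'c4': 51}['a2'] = 2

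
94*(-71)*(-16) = 106784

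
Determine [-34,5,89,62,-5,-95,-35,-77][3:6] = [62, -5, -95]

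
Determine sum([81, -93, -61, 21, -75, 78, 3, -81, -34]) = 81 + (-93) + (-61) + 21 + (-75) + 78 + 3 + (-81) + (-34)
= -161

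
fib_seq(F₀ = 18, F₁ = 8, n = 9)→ [18, 8, 26, 34, 60, 94, 154, 248, 402]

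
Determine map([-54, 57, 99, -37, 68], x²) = [2916, 3249, 9801, 1369, 4624]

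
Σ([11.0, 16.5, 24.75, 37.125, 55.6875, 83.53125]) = 11.0 + 16.5 + 24.75 + 37.125 + 55.6875 + 83.53125
= 228.59375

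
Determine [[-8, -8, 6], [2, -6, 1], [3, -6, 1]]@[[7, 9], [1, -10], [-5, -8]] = C[0][0] = (-8)*(7) + (-8)*(1) + (6)*(-5) = -94
C[0][1] = (-8)*(9) + (-8)*(-10) + (6)*(-8) = -40
C[1][0] = (2)*(7) + (-6)*(1) + (1)*(-5) = 3
C[1][1] = (2)*(9) + (-6)*(-10) + (1)*(-8) = 70
C[2][0] = (3)*(7) + (-6)*(1) + (1)*(-5) = 10
C[2][1] = (3)*(9) + (-6)*(-10) + (1)*(-8) = 79
= [[-94, -40], [3, 70], [10, 79]]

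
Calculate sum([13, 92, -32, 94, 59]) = 226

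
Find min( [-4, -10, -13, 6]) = -13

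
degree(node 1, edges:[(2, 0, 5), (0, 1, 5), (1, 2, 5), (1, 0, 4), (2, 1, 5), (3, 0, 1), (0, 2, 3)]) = 4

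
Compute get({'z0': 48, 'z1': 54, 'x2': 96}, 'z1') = 54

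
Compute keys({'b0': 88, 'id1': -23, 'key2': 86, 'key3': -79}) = ['b0', 'id1', 'key2', 'key3']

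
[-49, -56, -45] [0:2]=[-49, -56]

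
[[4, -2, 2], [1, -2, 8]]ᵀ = [[4, 1], [-2, -2], [2, 8]]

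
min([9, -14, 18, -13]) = -14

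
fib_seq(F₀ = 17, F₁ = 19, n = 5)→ [17, 19, 36, 55, 91]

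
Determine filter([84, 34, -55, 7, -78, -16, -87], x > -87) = keep x where x > -87: 84✓, 34✓, -55✓, 7✓, -78✓, -16✓, -87✗
= [84, 34, -55, 7, -78, -16]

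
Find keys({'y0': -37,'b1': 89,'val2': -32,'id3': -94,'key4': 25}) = ['y0', 'b1', 'val2', 'id3', 'key4']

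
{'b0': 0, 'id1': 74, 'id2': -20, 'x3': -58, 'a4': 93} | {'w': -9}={'b0': 0, 'id1': 74, 'id2': -20, 'x3': -58, 'a4': 93, 'w': -9}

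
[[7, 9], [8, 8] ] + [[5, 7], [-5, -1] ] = [[12, 16], [3, 7]]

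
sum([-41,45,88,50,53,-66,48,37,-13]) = 201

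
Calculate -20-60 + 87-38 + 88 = 57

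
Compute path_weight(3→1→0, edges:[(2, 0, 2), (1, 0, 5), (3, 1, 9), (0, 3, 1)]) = 14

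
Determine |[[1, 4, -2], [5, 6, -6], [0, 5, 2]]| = (1)*(1)*det([[6, -6], [5, 2]]) + (-1)*(4)*det([[5, -6], [0, 2]]) + (1)*(-2)*det([[5, 6], [0, 5]])
= 42 + -40 + -50
= -48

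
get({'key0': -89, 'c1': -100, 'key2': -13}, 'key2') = -13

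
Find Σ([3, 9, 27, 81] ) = 120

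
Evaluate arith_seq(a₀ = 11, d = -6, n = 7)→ a_0 = 11 + 0*-6 = 11
a_1 = 11 + 1*-6 = 5
a_2 = 11 + 2*-6 = -1
...
= [11, 5, -1, -7, -13, -19, -25]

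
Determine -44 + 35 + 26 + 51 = 68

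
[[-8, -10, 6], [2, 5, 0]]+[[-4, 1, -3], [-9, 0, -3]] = [[-12, -9, 3], [-7, 5, -3]]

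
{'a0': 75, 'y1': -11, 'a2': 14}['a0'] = 75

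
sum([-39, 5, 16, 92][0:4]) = slice → [-39, 5, 16, 92]
(-39) + 5 + 16 + 92
= 74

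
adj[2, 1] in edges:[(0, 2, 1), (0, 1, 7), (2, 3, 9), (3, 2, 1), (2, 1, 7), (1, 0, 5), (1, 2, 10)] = 7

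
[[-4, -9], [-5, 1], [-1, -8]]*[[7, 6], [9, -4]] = C[0][0] = (-4)*(7) + (-9)*(9) = -109
C[0][1] = (-4)*(6) + (-9)*(-4) = 12
C[1][0] = (-5)*(7) + (1)*(9) = -26
C[1][1] = (-5)*(6) + (1)*(-4) = -34
C[2][0] = (-1)*(7) + (-8)*(9) = -79
C[2][1] = (-1)*(6) + (-8)*(-4) = 26
= [[-109, 12], [-26, -34], [-79, 26]]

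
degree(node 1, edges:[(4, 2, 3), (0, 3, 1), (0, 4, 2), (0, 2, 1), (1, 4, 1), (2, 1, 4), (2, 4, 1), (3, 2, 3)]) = 2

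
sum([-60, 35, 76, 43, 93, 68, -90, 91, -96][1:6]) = slice → [35, 76, 43, 93, 68]
35 + 76 + 43 + 93 + 68
= 315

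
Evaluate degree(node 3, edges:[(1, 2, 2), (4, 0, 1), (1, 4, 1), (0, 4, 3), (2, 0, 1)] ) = 0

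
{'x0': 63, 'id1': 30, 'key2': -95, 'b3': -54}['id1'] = 30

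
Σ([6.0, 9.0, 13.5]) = 6.0 + 9.0 + 13.5
= 28.5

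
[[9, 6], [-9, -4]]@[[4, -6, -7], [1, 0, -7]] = [[42, -54, -105], [-40, 54, 91]]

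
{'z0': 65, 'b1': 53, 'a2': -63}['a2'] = -63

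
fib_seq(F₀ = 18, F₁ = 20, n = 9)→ F_2 = F_1 + F_0 = 38
F_3 = F_2 + F_1 = 58
F_4 = F_3 + F_2 = 96
...
= [18, 20, 38, 58, 96, 154, 250, 404, 654]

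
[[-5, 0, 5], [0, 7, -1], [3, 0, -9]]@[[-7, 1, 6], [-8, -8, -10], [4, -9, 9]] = [[55, -50, 15], [-60, -47, -79], [-57, 84, -63]]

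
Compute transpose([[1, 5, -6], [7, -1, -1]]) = [[1, 7], [5, -1], [-6, -1]]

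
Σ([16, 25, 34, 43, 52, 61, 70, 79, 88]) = 16 + 25 + 34 + 43 + 52 + 61 + 70 + 79 + 88
= 468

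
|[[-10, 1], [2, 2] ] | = -22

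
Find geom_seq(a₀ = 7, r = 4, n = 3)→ [7, 28, 112]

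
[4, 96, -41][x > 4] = keep x where x > 4: 4✗, 96✓, -41✗
= [96]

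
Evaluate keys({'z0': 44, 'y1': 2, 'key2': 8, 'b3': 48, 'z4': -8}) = ['z0', 'y1', 'key2', 'b3', 'z4']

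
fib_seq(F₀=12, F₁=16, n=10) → F_2 = F_1 + F_0 = 28
F_3 = F_2 + F_1 = 44
F_4 = F_3 + F_2 = 72
...
= [12, 16, 28, 44, 72, 116, 188, 304, 492, 796]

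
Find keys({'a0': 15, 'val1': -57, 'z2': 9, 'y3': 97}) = ['a0', 'val1', 'z2', 'y3']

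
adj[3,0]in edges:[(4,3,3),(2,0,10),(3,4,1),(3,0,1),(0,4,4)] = 1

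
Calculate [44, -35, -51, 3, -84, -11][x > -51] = [44, -35, 3, -11]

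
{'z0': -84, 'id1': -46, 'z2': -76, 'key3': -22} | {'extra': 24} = {'z0': -84, 'id1': -46, 'z2': -76, 'key3': -22, 'extra': 24}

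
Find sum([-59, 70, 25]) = (-59) + 70 + 25
= 36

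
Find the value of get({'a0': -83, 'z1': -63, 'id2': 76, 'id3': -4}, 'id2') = 76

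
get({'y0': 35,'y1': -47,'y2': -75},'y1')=-47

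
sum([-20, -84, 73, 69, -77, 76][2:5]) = 65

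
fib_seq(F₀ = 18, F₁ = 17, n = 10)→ [18, 17, 35, 52, 87, 139, 226, 365, 591, 956]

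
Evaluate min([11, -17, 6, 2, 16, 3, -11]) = -17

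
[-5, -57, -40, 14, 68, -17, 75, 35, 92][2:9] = [-40, 14, 68, -17, 75, 35, 92]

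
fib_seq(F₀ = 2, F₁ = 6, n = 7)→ [2, 6, 8, 14, 22, 36, 58]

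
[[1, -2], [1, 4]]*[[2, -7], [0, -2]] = C[0][0] = (1)*(2) + (-2)*(0) = 2
C[0][1] = (1)*(-7) + (-2)*(-2) = -3
C[1][0] = (1)*(2) + (4)*(0) = 2
C[1][1] = (1)*(-7) + (4)*(-2) = -15
= [[2, -3], [2, -15]]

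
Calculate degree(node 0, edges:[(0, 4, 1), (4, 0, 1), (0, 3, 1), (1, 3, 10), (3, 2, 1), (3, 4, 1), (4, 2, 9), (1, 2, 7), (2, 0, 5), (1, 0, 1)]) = incident: (0,4), (4,0), (0,3), (2,0), (1,0)
= 5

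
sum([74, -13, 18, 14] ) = 74 + (-13) + 18 + 14
= 93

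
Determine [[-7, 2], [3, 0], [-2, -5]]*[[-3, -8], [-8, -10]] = C[0][0] = (-7)*(-3) + (2)*(-8) = 5
C[0][1] = (-7)*(-8) + (2)*(-10) = 36
C[1][0] = (3)*(-3) + (0)*(-8) = -9
C[1][1] = (3)*(-8) + (0)*(-10) = -24
C[2][0] = (-2)*(-3) + (-5)*(-8) = 46
C[2][1] = (-2)*(-8) + (-5)*(-10) = 66
= [[5, 36], [-9, -24], [46, 66]]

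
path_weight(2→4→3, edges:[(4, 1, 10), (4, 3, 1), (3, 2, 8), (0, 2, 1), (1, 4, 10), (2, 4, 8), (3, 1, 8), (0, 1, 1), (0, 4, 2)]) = w(2→4)=8 + w(4→3)=1
= 9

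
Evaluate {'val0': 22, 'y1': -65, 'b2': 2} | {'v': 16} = {'val0': 22, 'y1': -65, 'b2': 2, 'v': 16}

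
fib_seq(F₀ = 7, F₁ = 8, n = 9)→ F_2 = F_1 + F_0 = 15
F_3 = F_2 + F_1 = 23
F_4 = F_3 + F_2 = 38
...
= [7, 8, 15, 23, 38, 61, 99, 160, 259]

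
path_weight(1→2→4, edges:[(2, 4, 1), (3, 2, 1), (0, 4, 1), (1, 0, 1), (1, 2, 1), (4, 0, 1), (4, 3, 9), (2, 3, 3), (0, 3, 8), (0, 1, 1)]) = w(1→2)=1 + w(2→4)=1
= 2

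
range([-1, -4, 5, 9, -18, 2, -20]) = 29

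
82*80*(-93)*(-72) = 43925760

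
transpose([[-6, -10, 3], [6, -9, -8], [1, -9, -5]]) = [[-6, 6, 1], [-10, -9, -9], [3, -8, -5]]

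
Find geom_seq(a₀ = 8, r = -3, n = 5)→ [8, -24, 72, -216, 648]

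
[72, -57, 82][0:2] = [72, -57]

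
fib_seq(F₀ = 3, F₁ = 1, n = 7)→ F_2 = F_1 + F_0 = 4
F_3 = F_2 + F_1 = 5
F_4 = F_3 + F_2 = 9
...
= [3, 1, 4, 5, 9, 14, 23]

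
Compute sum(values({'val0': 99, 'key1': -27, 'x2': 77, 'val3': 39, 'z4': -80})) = 99 + (-27) + 77 + 39 + (-80)
= 108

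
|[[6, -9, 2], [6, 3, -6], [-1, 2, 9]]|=696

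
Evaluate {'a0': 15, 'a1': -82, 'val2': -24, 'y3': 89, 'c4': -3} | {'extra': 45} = {'a0': 15, 'a1': -82, 'val2': -24, 'y3': 89, 'c4': -3, 'extra': 45}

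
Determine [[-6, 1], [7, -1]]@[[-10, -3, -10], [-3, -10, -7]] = [[57, 8, 53], [-67, -11, -63]]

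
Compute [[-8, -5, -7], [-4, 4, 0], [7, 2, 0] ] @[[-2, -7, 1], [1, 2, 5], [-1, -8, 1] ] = [[18, 102, -40], [12, 36, 16], [-12, -45, 17]]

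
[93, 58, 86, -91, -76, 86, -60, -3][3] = -91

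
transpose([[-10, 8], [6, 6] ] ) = [[-10, 6], [8, 6]]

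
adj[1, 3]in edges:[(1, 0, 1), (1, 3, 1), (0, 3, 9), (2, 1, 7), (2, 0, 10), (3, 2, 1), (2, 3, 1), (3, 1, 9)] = 1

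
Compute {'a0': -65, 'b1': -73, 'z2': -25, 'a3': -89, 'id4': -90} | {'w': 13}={'a0': -65, 'b1': -73, 'z2': -25, 'a3': -89, 'id4': -90, 'w': 13}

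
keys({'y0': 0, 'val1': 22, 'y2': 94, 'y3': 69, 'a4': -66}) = ['y0', 'val1', 'y2', 'y3', 'a4']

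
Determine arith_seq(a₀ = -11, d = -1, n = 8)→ a_0 = -11 + 0*-1 = -11
a_1 = -11 + 1*-1 = -12
a_2 = -11 + 2*-1 = -13
...
= [-11, -12, -13, -14, -15, -16, -17, -18]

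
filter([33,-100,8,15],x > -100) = [33, 8, 15]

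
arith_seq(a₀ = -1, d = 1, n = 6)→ [-1, 0, 1, 2, 3, 4]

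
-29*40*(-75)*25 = 2175000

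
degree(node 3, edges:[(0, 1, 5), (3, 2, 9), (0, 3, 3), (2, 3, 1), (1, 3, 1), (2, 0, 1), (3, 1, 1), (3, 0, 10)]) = incident: (3,2), (0,3), (2,3), (1,3), (3,1), (3,0)
= 6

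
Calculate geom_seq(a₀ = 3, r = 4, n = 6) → [3, 12, 48, 192, 768, 3072]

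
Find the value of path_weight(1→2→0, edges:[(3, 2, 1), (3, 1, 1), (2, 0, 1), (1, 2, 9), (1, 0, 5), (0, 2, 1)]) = w(1→2)=9 + w(2→0)=1
= 10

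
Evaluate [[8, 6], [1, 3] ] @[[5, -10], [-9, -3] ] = [[-14, -98], [-22, -19]]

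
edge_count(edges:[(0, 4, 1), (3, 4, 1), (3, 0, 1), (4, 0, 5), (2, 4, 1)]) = 5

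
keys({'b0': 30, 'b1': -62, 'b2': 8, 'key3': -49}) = ['b0', 'b1', 'b2', 'key3']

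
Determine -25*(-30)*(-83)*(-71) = 4419750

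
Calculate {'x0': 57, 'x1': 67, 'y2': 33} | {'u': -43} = {'x0': 57, 'x1': 67, 'y2': 33, 'u': -43}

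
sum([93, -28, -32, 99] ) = 132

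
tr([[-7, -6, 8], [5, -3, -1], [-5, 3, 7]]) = -3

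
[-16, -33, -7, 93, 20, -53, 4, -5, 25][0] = -16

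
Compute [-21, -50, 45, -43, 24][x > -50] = [-21, 45, -43, 24]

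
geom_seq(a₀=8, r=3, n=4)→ a_0 = 8*3^0 = 8
a_1 = 8*3^1 = 24
a_2 = 8*3^2 = 72
...
= [8, 24, 72, 216]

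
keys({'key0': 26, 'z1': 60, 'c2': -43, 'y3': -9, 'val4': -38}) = ['key0', 'z1', 'c2', 'y3', 'val4']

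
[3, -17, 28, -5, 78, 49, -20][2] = 28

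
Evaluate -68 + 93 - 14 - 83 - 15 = -87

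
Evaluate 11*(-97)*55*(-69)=4049265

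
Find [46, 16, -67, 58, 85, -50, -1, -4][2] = -67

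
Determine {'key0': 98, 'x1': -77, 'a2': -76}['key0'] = 98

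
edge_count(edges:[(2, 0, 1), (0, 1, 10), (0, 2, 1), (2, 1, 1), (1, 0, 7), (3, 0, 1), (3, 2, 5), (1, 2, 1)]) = 8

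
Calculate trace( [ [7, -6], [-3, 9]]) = 16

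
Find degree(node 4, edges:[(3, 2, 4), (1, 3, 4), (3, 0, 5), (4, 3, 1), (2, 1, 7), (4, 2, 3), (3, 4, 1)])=incident: (4,3), (4,2), (3,4)
= 3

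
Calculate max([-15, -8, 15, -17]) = 15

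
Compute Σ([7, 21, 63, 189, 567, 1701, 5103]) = 7651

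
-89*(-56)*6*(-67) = -2003568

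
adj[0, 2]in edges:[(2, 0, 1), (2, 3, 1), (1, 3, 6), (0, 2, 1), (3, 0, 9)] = 1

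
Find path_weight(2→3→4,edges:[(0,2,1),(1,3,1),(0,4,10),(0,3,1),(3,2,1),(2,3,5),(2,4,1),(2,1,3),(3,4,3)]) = w(2→3)=5 + w(3→4)=3
= 8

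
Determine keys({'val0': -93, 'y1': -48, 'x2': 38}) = ['val0', 'y1', 'x2']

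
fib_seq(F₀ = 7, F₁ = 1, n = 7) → [7, 1, 8, 9, 17, 26, 43]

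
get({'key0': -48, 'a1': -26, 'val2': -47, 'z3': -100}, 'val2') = -47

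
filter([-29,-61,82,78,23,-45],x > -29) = keep x where x > -29: -29✗, -61✗, 82✓, 78✓, 23✓, -45✗
= [82, 78, 23]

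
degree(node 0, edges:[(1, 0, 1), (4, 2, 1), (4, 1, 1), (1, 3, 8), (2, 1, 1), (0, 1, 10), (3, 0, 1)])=3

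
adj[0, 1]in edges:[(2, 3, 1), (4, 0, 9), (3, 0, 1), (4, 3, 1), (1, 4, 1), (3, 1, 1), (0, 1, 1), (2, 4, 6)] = 1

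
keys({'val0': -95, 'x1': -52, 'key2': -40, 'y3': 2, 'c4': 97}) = ['val0', 'x1', 'key2', 'y3', 'c4']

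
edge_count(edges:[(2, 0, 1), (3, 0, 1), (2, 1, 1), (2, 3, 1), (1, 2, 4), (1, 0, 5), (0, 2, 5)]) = 7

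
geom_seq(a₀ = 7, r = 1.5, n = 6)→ [7.0, 10.5, 15.75, 23.625, 35.4375, 53.15625]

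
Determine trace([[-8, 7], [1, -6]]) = diagonal: (-8) + (-6)
= -14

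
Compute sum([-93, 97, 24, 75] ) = (-93) + 97 + 24 + 75
= 103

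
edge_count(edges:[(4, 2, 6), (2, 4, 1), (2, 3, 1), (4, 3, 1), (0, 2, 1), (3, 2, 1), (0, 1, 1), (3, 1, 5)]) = 8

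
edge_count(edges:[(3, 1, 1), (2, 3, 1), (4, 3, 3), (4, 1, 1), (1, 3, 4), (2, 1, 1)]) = 6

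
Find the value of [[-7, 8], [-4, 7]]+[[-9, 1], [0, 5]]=[[-16, 9], [-4, 12]]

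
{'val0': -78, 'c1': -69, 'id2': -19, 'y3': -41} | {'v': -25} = {'val0': -78, 'c1': -69, 'id2': -19, 'y3': -41, 'v': -25}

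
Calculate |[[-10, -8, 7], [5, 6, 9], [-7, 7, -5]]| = 1773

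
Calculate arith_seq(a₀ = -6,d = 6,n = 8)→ [-6, 0, 6, 12, 18, 24, 30, 36]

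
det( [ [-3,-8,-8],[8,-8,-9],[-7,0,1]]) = (1)*(-3)*det([[-8, -9], [0, 1]]) + (-1)*(-8)*det([[8, -9], [-7, 1]]) + (1)*(-8)*det([[8, -8], [-7, 0]])
= 24 + -440 + 448
= 32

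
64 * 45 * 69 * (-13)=-2583360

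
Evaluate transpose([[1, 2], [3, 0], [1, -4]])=[[1, 3, 1], [2, 0, -4]]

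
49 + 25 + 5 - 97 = -18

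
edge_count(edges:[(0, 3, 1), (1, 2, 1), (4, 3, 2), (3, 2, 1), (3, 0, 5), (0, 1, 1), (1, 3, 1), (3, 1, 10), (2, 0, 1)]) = 9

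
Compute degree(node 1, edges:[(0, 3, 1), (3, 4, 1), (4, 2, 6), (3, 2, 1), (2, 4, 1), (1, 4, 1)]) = incident: (1,4)
= 1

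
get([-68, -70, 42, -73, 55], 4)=55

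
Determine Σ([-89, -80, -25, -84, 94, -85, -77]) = -346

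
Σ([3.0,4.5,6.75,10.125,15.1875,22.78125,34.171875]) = 96.515625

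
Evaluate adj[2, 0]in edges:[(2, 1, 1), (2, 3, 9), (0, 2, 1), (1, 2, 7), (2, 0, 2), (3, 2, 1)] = 2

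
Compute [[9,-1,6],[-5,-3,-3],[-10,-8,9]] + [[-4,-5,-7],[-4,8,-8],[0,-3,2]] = [[5, -6, -1], [-9, 5, -11], [-10, -11, 11]]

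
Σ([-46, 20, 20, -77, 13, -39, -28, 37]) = (-46) + 20 + 20 + (-77) + 13 + (-39) + (-28) + 37
= -100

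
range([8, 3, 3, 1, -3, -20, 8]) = 28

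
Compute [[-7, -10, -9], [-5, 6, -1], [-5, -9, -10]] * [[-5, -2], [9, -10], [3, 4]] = [[-82, 78], [76, -54], [-86, 60]]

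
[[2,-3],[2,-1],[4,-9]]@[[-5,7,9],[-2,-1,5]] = C[0][0] = (2)*(-5) + (-3)*(-2) = -4
C[0][1] = (2)*(7) + (-3)*(-1) = 17
C[0][2] = (2)*(9) + (-3)*(5) = 3
C[1][0] = (2)*(-5) + (-1)*(-2) = -8
C[1][1] = (2)*(7) + (-1)*(-1) = 15
C[1][2] = (2)*(9) + (-1)*(5) = 13
... (3 more cells)
= [[-4, 17, 3], [-8, 15, 13], [-2, 37, -9]]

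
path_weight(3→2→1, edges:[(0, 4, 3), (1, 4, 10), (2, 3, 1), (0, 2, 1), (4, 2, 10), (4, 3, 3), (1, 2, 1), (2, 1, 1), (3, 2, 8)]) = w(3→2)=8 + w(2→1)=1
= 9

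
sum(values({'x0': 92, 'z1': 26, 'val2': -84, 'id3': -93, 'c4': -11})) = -70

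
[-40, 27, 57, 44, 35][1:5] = [27, 57, 44, 35]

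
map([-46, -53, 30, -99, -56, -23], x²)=(-46)²=2116, (-53)²=2809, (30)²=900, (-99)²=9801, (-56)²=3136, (-23)²=529
= [2116, 2809, 900, 9801, 3136, 529]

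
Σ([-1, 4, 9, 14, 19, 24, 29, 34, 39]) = (-1) + 4 + 9 + 14 + 19 + 24 + 29 + 34 + 39
= 171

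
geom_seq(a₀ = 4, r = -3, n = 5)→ [4, -12, 36, -108, 324]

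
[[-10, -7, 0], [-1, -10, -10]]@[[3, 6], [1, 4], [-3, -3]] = C[0][0] = (-10)*(3) + (-7)*(1) + (0)*(-3) = -37
C[0][1] = (-10)*(6) + (-7)*(4) + (0)*(-3) = -88
C[1][0] = (-1)*(3) + (-10)*(1) + (-10)*(-3) = 17
C[1][1] = (-1)*(6) + (-10)*(4) + (-10)*(-3) = -16
= [[-37, -88], [17, -16]]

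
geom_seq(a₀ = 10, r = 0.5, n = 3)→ a_0 = 10*0.5^0 = 10.0
a_1 = 10*0.5^1 = 5.0
a_2 = 10*0.5^2 = 2.5
= [10.0, 5.0, 2.5]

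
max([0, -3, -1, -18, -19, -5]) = 0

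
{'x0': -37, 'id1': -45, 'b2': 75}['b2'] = 75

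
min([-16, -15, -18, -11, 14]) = -18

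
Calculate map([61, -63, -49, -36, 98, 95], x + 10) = 61+10=71, -63+10=-53, -49+10=-39, -36+10=-26, 98+10=108, 95+10=105
= [71, -53, -39, -26, 108, 105]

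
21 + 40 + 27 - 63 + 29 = 54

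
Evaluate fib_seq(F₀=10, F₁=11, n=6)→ [10, 11, 21, 32, 53, 85]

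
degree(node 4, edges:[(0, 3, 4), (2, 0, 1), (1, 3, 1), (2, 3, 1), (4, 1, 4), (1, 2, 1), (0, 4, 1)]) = 2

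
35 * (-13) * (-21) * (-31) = -296205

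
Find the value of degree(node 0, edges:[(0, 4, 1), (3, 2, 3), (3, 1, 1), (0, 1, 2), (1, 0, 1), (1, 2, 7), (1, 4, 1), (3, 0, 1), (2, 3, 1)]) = 4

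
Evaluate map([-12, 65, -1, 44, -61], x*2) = -12*2=-24, 65*2=130, -1*2=-2, 44*2=88, -61*2=-122
= [-24, 130, -2, 88, -122]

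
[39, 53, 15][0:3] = [39, 53, 15]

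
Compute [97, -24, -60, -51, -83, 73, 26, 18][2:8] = [-60, -51, -83, 73, 26, 18]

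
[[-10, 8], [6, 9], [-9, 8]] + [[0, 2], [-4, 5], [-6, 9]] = [[-10, 10], [2, 14], [-15, 17]]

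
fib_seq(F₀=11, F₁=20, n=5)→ F_2 = F_1 + F_0 = 31
F_3 = F_2 + F_1 = 51
F_4 = F_3 + F_2 = 82
= [11, 20, 31, 51, 82]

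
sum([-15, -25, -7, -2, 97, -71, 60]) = 37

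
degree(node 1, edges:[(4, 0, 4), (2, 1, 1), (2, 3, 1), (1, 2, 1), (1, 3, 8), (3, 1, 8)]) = incident: (2,1), (1,2), (1,3), (3,1)
= 4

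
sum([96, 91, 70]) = 257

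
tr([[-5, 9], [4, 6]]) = 1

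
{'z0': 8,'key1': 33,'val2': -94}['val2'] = -94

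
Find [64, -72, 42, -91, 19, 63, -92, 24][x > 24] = keep x where x > 24: 64✓, -72✗, 42✓, -91✗, 19✗, 63✓, -92✗, 24✗
= [64, 42, 63]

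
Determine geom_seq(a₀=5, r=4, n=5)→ a_0 = 5*4^0 = 5
a_1 = 5*4^1 = 20
a_2 = 5*4^2 = 80
...
= [5, 20, 80, 320, 1280]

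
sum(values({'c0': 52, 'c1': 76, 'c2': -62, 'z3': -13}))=53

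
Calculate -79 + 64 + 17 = 2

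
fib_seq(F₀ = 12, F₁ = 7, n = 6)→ F_2 = F_1 + F_0 = 19
F_3 = F_2 + F_1 = 26
F_4 = F_3 + F_2 = 45
...
= [12, 7, 19, 26, 45, 71]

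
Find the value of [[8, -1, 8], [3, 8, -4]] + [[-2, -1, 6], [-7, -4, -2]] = [[6, -2, 14], [-4, 4, -6]]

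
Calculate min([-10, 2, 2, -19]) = -19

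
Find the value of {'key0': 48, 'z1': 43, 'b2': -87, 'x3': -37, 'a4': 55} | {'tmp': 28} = {'key0': 48, 'z1': 43, 'b2': -87, 'x3': -37, 'a4': 55, 'tmp': 28}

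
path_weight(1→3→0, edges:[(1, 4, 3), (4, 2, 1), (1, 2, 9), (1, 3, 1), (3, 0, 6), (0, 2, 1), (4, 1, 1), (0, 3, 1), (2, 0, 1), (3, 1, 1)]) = 7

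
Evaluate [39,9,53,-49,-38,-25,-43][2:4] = [53, -49]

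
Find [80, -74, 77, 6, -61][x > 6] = keep x where x > 6: 80✓, -74✗, 77✓, 6✗, -61✗
= [80, 77]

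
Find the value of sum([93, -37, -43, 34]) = 47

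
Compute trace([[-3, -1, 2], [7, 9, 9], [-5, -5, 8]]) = 14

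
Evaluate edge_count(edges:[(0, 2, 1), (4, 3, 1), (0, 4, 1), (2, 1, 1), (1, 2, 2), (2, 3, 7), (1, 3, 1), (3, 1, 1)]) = 8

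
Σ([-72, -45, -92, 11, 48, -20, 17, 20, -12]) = -145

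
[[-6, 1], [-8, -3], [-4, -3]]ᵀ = [[-6, -8, -4], [1, -3, -3]]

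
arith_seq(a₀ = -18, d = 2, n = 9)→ [-18, -16, -14, -12, -10, -8, -6, -4, -2]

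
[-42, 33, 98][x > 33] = keep x where x > 33: -42✗, 33✗, 98✓
= [98]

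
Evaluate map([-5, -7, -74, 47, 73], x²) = [25, 49, 5476, 2209, 5329]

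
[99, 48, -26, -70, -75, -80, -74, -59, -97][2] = -26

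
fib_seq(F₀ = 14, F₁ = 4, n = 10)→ [14, 4, 18, 22, 40, 62, 102, 164, 266, 430]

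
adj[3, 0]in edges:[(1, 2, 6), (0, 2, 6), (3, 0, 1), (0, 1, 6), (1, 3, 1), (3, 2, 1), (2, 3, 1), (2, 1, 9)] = 1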